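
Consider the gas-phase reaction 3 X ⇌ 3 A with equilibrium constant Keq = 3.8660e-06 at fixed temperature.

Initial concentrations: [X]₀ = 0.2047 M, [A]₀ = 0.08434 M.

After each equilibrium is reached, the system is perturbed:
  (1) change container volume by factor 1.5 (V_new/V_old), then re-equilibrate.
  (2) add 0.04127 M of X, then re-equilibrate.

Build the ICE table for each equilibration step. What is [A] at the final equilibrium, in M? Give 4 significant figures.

[A]_eq = 0.003615 M

Q₀ = 0.06994 vs Keq = 3.8660e-06 ⇒ Q>K, reverse
Step 1:
                    X           A
  Initial      0.2047     0.08434
  Change      0.07987    -0.07987
  Equil        0.2846    0.004466
  solve Keq expr → x = -0.02662; check Q = 3.8660e-06
Then change container volume by factor 1.5 (V_new/V_old).
Step 2:
                    X           A
  Initial      0.1897    0.002978
  Change            0           0
  Equil        0.1897    0.002978
  solve Keq expr → x = 0; check Q = 3.8660e-06
Then add 0.04127 M of X.
Step 3:
                    X           A
  Initial       0.231    0.002978
  Change  -6.3771e-04  6.3771e-04
  Equil        0.2303    0.003615
  solve Keq expr → x = 2.1257e-04; check Q = 3.8660e-06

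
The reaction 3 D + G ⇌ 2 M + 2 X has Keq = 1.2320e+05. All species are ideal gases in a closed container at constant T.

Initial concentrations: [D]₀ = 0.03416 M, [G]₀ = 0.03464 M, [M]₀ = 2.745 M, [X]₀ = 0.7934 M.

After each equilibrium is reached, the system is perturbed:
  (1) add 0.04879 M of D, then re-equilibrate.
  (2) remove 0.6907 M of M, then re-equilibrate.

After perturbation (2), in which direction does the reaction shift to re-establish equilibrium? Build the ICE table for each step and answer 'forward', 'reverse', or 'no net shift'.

Q₀ = 3.4351e+06 vs Keq = 1.2320e+05 ⇒ Q>K, reverse
Step 1:
                  D         G         M         X
  I         0.03416   0.03464     2.745    0.7934
  C         0.05274   0.01758  -0.03516  -0.03516
  E          0.0869   0.05222      2.71    0.7582
  solve Keq expr → x = -0.01758; check Q = 1.2320e+05
Then add 0.04879 M of D.
Step 2:
                  D         G         M         X
  I          0.1357   0.05222      2.71    0.7582
  C        -0.03773  -0.01258   0.02516   0.02516
  E         0.09796   0.03964     2.735    0.7834
  solve Keq expr → x = 0.01258; check Q = 1.2320e+05
Then remove 0.6907 M of M.
Step 3:
                  D         G         M         X
  I         0.09796   0.03964     2.044    0.7834
  C        -0.01319 -0.004395  0.008791  0.008791
  E         0.08477   0.03525     2.053    0.7922
  solve Keq expr → x = 0.004395; check Q = 1.2320e+05

Direction: forward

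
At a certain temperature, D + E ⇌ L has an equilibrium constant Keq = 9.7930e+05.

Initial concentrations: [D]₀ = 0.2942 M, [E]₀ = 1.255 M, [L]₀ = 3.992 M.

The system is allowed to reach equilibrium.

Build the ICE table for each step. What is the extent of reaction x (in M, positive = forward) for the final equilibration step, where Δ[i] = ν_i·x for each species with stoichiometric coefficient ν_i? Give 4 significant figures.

x = 0.2942 M

Q₀ = 10.81 vs Keq = 9.7930e+05 ⇒ Q<K, forward
Step 1:
                  D         E         L
  I          0.2942     1.255     3.992
  C         -0.2942   -0.2942    0.2942
  E       4.5553e-06    0.9608     4.286
  solve Keq expr → x = 0.2942; check Q = 9.7930e+05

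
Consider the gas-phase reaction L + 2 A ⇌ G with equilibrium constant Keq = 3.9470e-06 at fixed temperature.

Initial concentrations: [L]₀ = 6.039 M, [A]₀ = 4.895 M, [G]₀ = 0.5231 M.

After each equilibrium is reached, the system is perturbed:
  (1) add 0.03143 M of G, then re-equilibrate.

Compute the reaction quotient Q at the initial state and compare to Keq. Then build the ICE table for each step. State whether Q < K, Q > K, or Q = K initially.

Q₀ = 0.003615 vs Keq = 3.9470e-06 ⇒ Q>K, reverse
Step 1:
                   L          A          G
  Initial      6.039      4.895     0.5231
  Change      0.5222      1.044    -0.5222
  Equil        6.561      5.939 9.1355e-04
  solve Keq expr → x = -0.5222; check Q = 3.9470e-06
Then add 0.03143 M of G.
Step 2:
                   L          A          G
  Initial      6.561      5.939    0.03234
  Change     0.03141    0.06281   -0.03141
  Equil        6.593      6.002 9.3744e-04
  solve Keq expr → x = -0.03141; check Q = 3.9470e-06

Q₀ = 0.003615; Q > K (proceeds reverse)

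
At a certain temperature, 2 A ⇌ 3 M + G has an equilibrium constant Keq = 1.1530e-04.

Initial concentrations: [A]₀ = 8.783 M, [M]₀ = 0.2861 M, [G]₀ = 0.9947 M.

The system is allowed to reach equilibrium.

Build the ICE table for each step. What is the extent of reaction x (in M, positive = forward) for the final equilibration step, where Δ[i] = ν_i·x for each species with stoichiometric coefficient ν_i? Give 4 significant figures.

Q₀ = 3.0197e-04 vs Keq = 1.1530e-04 ⇒ Q>K, reverse
Step 1:
                   A          M          G
  Initial      8.783     0.2861     0.9947
  Change     0.05063   -0.07595   -0.02532
  Equil        8.834     0.2102     0.9694
  solve Keq expr → x = -0.02532; check Q = 1.1530e-04

x = -0.02532 M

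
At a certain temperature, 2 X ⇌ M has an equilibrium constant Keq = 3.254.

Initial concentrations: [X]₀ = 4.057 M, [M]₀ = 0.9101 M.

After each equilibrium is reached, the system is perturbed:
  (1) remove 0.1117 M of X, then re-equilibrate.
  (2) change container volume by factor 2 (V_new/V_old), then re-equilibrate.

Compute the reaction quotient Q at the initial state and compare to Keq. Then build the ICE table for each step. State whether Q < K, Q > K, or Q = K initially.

Q₀ = 0.05529; Q < K (proceeds forward)

Q₀ = 0.05529 vs Keq = 3.254 ⇒ Q<K, forward
Step 1:
                    X           M
  init          4.057      0.9101
  Δ             -3.18        1.59
  eq           0.8766         2.5
  solve Keq expr → x = 1.59; check Q = 3.254
Then remove 0.1117 M of X.
Step 2:
                    X           M
  init         0.7649         2.5
  Δ            0.1027    -0.05133
  eq           0.8675       2.449
  solve Keq expr → x = -0.05133; check Q = 3.254
Then change container volume by factor 2 (V_new/V_old).
Step 3:
                    X           M
  init         0.4338       1.224
  Δ            0.1594    -0.07969
  eq           0.5931       1.145
  solve Keq expr → x = -0.07969; check Q = 3.254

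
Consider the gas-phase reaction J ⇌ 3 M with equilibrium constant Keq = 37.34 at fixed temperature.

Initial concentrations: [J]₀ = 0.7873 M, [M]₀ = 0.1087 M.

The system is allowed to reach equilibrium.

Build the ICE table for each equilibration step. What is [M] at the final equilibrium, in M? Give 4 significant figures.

[M]_eq = 1.91 M

Q₀ = 0.001631 vs Keq = 37.34 ⇒ Q<K, forward
Step 1:
                    J           M
  init         0.7873      0.1087
  Δ           -0.6006       1.802
  eq           0.1867        1.91
  solve Keq expr → x = 0.6006; check Q = 37.34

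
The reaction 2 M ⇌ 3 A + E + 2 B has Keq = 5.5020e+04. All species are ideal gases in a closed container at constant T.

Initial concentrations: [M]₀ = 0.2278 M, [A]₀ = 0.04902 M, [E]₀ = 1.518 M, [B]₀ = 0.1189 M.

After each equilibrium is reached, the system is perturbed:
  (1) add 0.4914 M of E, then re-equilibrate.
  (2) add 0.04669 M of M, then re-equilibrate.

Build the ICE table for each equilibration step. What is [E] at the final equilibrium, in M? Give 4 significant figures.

Q₀ = 4.8713e-05 vs Keq = 5.5020e+04 ⇒ Q<K, forward
Step 1:
                  M         A         E         B
  Initial    0.2278   0.04902     1.518    0.1189
  Change    -0.2273     0.341    0.1137    0.2273
  Equil   4.5929e-04      0.39     1.632    0.3462
  solve Keq expr → x = 0.1137; check Q = 5.5020e+04
Then add 0.4914 M of E.
Step 2:
                  M         A         E         B
  Initial 4.5929e-04      0.39     2.123    0.3462
  Change  6.4319e-05 -9.6479e-05 -3.2160e-05 -6.4319e-05
  Equil   5.2360e-04    0.3899     2.123    0.3462
  solve Keq expr → x = -3.2160e-05; check Q = 5.5020e+04
Then add 0.04669 M of M.
Step 3:
                  M         A         E         B
  Initial   0.04721    0.3899     2.123    0.3462
  Change   -0.04645   0.06967   0.02322   0.04645
  Equil   7.6409e-04    0.4596     2.146    0.3926
  solve Keq expr → x = 0.02322; check Q = 5.5020e+04

[E]_eq = 2.146 M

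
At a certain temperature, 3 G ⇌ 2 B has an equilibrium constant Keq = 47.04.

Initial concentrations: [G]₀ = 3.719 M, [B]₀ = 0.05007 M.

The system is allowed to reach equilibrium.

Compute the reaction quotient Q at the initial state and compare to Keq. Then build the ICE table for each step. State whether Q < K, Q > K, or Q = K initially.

Q₀ = 4.8739e-05; Q < K (proceeds forward)

Q₀ = 4.8739e-05 vs Keq = 47.04 ⇒ Q<K, forward
Step 1:
                   G          B
  I            3.719    0.05007
  C           -3.248      2.165
  E           0.4708      2.216
  solve Keq expr → x = 1.083; check Q = 47.04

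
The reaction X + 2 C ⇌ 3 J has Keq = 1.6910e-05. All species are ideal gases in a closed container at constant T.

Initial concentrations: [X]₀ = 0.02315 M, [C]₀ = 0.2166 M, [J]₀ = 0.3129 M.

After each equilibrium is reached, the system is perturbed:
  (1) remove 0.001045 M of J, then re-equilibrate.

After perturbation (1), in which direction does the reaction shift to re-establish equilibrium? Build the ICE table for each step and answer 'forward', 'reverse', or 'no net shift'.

Q₀ = 28.21 vs Keq = 1.6910e-05 ⇒ Q>K, reverse
Step 1:
                   X          C          J
  init       0.02315     0.2166     0.3129
  Δ           0.1019     0.2038    -0.3057
  eq           0.125     0.4204   0.007203
  solve Keq expr → x = -0.1019; check Q = 1.6910e-05
Then remove 0.001045 M of J.
Step 2:
                   X          C          J
  init         0.125     0.4204   0.006158
  Δ       -3.4352e-04 -6.8704e-04   0.001031
  eq          0.1247     0.4197   0.007189
  solve Keq expr → x = 3.4352e-04; check Q = 1.6910e-05

Direction: forward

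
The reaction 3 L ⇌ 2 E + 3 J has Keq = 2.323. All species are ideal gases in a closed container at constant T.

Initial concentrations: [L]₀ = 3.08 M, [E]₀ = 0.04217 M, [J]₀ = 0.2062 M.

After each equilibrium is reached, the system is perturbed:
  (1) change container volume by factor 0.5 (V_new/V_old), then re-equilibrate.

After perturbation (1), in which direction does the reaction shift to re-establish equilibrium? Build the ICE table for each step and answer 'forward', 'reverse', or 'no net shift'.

Direction: reverse

Q₀ = 5.3361e-07 vs Keq = 2.323 ⇒ Q<K, forward
Step 1:
                    L           E           J
  Initial        3.08     0.04217      0.2062
  Change       -1.608       1.072       1.608
  Equil         1.472       1.114       1.814
  solve Keq expr → x = 0.536; check Q = 2.323
Then change container volume by factor 0.5 (V_new/V_old).
Step 2:
                    L           E           J
  Initial       2.944       2.228       3.628
  Change       0.5577     -0.3718     -0.5577
  Equil         3.502       1.856        3.07
  solve Keq expr → x = -0.1859; check Q = 2.323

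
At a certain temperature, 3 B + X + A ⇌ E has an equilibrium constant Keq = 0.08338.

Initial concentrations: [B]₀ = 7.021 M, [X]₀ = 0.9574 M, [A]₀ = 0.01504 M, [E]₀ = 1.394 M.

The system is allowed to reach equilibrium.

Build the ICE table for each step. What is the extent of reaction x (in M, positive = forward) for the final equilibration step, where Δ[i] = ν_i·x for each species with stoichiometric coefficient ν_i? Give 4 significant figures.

Q₀ = 0.2797 vs Keq = 0.08338 ⇒ Q>K, reverse
Step 1:
                  B         X         A         E
  init        7.021    0.9574   0.01504     1.394
  Δ         0.09273   0.03091   0.03091  -0.03091
  eq          7.114    0.9883   0.04595     1.363
  solve Keq expr → x = -0.03091; check Q = 0.08338

x = -0.03091 M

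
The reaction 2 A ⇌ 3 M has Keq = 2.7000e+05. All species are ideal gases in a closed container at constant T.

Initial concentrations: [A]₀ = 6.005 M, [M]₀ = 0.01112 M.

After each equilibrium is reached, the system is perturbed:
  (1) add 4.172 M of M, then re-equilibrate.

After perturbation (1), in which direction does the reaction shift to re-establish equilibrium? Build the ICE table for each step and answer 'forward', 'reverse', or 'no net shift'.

Direction: reverse

Q₀ = 3.8132e-08 vs Keq = 2.7000e+05 ⇒ Q<K, forward
Step 1:
                   A          M
  I            6.005    0.01112
  C           -5.954       8.93
  E          0.05146      8.941
  solve Keq expr → x = 2.977; check Q = 2.7000e+05
Then add 4.172 M of M.
Step 2:
                   A          M
  I          0.05146      13.11
  C          0.03932   -0.05898
  E          0.09077      13.05
  solve Keq expr → x = -0.01966; check Q = 2.7000e+05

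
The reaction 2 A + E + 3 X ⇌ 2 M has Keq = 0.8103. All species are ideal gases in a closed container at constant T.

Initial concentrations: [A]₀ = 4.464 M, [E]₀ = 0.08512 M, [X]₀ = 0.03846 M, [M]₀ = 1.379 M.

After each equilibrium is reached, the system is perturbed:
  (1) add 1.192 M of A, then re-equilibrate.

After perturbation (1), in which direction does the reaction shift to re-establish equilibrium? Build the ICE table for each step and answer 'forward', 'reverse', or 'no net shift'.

Direction: forward

Q₀ = 1.9707e+04 vs Keq = 0.8103 ⇒ Q>K, reverse
Step 1:
                    A           E           X           M
  init          4.464     0.08512     0.03846       1.379
  Δ            0.3659      0.1829      0.5488     -0.3659
  eq             4.83      0.2681      0.5873       1.013
  solve Keq expr → x = -0.1829; check Q = 0.8103
Then add 1.192 M of A.
Step 2:
                    A           E           X           M
  init          6.022      0.2681      0.5873       1.013
  Δ          -0.03604    -0.01802    -0.05405     0.03604
  eq            5.986        0.25      0.5332       1.049
  solve Keq expr → x = 0.01802; check Q = 0.8103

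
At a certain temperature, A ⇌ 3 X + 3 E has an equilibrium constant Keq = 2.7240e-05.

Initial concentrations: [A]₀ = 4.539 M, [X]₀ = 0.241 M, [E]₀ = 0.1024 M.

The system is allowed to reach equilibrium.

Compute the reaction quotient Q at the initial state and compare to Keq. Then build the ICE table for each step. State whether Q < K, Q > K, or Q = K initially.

Q₀ = 3.3112e-06 vs Keq = 2.7240e-05 ⇒ Q<K, forward
Step 1:
                  A         X         E
  init        4.539     0.241    0.1024
  Δ        -0.02062   0.06185   0.06185
  eq          4.518    0.3028    0.1642
  solve Keq expr → x = 0.02062; check Q = 2.7240e-05

Q₀ = 3.3112e-06; Q < K (proceeds forward)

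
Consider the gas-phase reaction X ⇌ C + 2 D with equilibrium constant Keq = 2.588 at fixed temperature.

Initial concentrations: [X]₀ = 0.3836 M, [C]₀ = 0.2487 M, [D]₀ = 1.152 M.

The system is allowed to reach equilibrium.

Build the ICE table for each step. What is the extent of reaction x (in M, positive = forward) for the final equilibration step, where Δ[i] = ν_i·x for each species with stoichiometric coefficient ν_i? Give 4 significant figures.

Q₀ = 0.8604 vs Keq = 2.588 ⇒ Q<K, forward
Step 1:
                   X          C          D
  init        0.3836     0.2487      1.152
  Δ          -0.1151     0.1151     0.2302
  eq          0.2685     0.3638      1.382
  solve Keq expr → x = 0.1151; check Q = 2.588

x = 0.1151 M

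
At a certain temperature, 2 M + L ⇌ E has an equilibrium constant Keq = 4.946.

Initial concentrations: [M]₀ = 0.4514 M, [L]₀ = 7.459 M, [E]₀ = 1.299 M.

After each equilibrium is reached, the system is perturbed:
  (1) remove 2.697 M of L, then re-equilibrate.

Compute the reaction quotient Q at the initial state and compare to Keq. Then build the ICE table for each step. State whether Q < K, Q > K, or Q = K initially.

Q₀ = 0.8547; Q < K (proceeds forward)

Q₀ = 0.8547 vs Keq = 4.946 ⇒ Q<K, forward
Step 1:
                    M           L           E
  Initial      0.4514       7.459       1.299
  Change      -0.2531     -0.1266      0.1266
  Equil        0.1983       7.332       1.426
  solve Keq expr → x = 0.1266; check Q = 4.946
Then remove 2.697 M of L.
Step 2:
                    M           L           E
  Initial      0.1983       4.635       1.426
  Change      0.04833     0.02416    -0.02416
  Equil        0.2466        4.66       1.401
  solve Keq expr → x = -0.02416; check Q = 4.946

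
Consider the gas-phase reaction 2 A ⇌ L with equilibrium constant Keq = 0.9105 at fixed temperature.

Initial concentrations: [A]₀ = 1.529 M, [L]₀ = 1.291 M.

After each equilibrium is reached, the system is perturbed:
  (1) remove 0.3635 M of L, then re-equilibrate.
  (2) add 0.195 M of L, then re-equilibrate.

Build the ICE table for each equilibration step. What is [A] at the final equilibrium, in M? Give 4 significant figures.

[A]_eq = 1.191 M

Q₀ = 0.5522 vs Keq = 0.9105 ⇒ Q<K, forward
Step 1:
                  A         L
  I           1.529     1.291
  C         -0.2762    0.1381
  E           1.253     1.429
  solve Keq expr → x = 0.1381; check Q = 0.9105
Then remove 0.3635 M of L.
Step 2:
                  A         L
  I           1.253     1.066
  C         -0.1368   0.06841
  E           1.116     1.134
  solve Keq expr → x = 0.06841; check Q = 0.9105
Then add 0.195 M of L.
Step 3:
                  A         L
  I           1.116     1.329
  C         0.07499  -0.03749
  E           1.191     1.292
  solve Keq expr → x = -0.03749; check Q = 0.9105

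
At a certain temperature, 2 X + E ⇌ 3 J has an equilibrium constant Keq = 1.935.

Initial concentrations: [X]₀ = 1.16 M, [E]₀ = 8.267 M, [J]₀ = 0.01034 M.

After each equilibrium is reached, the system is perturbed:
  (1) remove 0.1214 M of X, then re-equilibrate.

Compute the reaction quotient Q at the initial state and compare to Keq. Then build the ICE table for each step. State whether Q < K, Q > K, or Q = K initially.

Q₀ = 9.9380e-08; Q < K (proceeds forward)

Q₀ = 9.9380e-08 vs Keq = 1.935 ⇒ Q<K, forward
Step 1:
                  X         E         J
  Initial      1.16     8.267   0.01034
  Change    -0.8114   -0.4057     1.217
  Equil      0.3486     7.861     1.227
  solve Keq expr → x = 0.4057; check Q = 1.935
Then remove 0.1214 M of X.
Step 2:
                  X         E         J
  Initial    0.2272     7.861     1.227
  Change     0.0743   0.03715   -0.1114
  Equil      0.3015     7.898     1.116
  solve Keq expr → x = -0.03715; check Q = 1.935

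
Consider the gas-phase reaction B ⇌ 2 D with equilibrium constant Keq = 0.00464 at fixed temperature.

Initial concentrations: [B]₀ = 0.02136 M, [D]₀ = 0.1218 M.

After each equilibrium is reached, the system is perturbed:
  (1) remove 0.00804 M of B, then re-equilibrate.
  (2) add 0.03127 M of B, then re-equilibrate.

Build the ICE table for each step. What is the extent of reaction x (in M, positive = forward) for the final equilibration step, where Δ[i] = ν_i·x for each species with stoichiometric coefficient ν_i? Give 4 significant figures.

x = 0.00178 M

Q₀ = 0.6945 vs Keq = 0.00464 ⇒ Q>K, reverse
Step 1:
                    B           D
  I           0.02136      0.1218
  C           0.05169     -0.1034
  E           0.07305     0.01841
  solve Keq expr → x = -0.05169; check Q = 0.00464
Then remove 0.00804 M of B.
Step 2:
                    B           D
  I           0.06501     0.01841
  C        4.8874e-04 -9.7748e-04
  E            0.0655     0.01743
  solve Keq expr → x = -4.8874e-04; check Q = 0.00464
Then add 0.03127 M of B.
Step 3:
                    B           D
  I           0.09677     0.01743
  C          -0.00178    0.003561
  E           0.09499     0.02099
  solve Keq expr → x = 0.00178; check Q = 0.00464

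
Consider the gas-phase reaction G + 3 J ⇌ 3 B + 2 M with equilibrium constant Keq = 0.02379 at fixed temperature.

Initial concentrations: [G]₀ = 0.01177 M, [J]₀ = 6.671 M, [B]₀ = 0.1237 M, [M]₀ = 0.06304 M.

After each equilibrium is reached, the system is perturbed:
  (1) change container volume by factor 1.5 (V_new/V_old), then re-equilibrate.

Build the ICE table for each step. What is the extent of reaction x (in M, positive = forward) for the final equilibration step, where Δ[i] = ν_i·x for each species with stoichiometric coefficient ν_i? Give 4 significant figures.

x = 9.6276e-07 M

Q₀ = 2.1527e-06 vs Keq = 0.02379 ⇒ Q<K, forward
Step 1:
                    G           J           B           M
  init        0.01177       6.671      0.1237     0.06304
  Δ          -0.01177     -0.0353      0.0353     0.02353
  eq       4.3337e-06       6.636       0.159     0.08657
  solve Keq expr → x = 0.01177; check Q = 0.02379
Then change container volume by factor 1.5 (V_new/V_old).
Step 2:
                    G           J           B           M
  init     2.8891e-06       4.424       0.106     0.05771
  Δ       -9.6276e-07 -2.8883e-06  2.8883e-06  1.9255e-06
  eq       1.9264e-06       4.424       0.106     0.05772
  solve Keq expr → x = 9.6276e-07; check Q = 0.02379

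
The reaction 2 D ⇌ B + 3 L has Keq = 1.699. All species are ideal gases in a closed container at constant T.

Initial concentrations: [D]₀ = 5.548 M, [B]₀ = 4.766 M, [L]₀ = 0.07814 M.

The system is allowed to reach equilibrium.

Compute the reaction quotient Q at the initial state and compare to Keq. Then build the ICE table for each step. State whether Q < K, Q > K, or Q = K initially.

Q₀ = 7.3876e-05 vs Keq = 1.699 ⇒ Q<K, forward
Step 1:
                    D           B           L
  I             5.548       4.766     0.07814
  C            -1.166       0.583       1.749
  E             4.382       5.349       1.827
  solve Keq expr → x = 0.583; check Q = 1.699

Q₀ = 7.3876e-05; Q < K (proceeds forward)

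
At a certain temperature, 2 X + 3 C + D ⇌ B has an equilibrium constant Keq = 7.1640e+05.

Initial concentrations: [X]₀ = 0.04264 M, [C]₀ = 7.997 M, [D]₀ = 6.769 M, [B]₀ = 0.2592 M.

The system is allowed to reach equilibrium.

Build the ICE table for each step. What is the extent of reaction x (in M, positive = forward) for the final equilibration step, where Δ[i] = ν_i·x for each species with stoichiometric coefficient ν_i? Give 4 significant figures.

x = 0.02131 M

Q₀ = 0.04118 vs Keq = 7.1640e+05 ⇒ Q<K, forward
Step 1:
                   X          C          D          B
  init       0.04264      7.997      6.769     0.2592
  Δ         -0.04263   -0.06394   -0.02131    0.02131
  eq      1.0781e-05      7.933      6.748     0.2805
  solve Keq expr → x = 0.02131; check Q = 7.1640e+05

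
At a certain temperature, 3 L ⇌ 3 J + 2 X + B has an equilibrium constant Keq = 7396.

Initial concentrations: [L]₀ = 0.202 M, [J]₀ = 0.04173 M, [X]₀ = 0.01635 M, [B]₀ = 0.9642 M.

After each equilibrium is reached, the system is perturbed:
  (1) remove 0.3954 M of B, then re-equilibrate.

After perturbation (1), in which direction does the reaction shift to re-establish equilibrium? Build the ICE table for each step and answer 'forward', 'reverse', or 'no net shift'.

Direction: forward

Q₀ = 2.2724e-06 vs Keq = 7396 ⇒ Q<K, forward
Step 1:
                    L           J           X           B
  init          0.202     0.04173     0.01635      0.9642
  Δ           -0.1985      0.1985      0.1323     0.06617
  eq         0.003495      0.2402      0.1487        1.03
  solve Keq expr → x = 0.06617; check Q = 7396
Then remove 0.3954 M of B.
Step 2:
                    L           J           X           B
  init       0.003495      0.2402      0.1487       0.635
  Δ       -5.0975e-04  5.0975e-04  3.3983e-04  1.6992e-04
  eq         0.002986      0.2407       0.149      0.6351
  solve Keq expr → x = 1.6992e-04; check Q = 7396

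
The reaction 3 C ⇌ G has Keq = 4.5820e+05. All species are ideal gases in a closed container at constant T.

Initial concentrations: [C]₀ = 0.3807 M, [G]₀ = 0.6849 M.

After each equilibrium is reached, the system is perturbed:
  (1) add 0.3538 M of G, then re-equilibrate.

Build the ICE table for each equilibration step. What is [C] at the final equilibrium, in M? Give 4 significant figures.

Q₀ = 12.41 vs Keq = 4.5820e+05 ⇒ Q<K, forward
Step 1:
                   C          G
  I           0.3807     0.6849
  C          -0.3686     0.1229
  E          0.01208     0.8078
  solve Keq expr → x = 0.1229; check Q = 4.5820e+05
Then add 0.3538 M of G.
Step 2:
                   C          G
  I          0.01208      1.162
  C         0.001553 -5.1765e-04
  E          0.01363      1.161
  solve Keq expr → x = -5.1765e-04; check Q = 4.5820e+05

[C]_eq = 0.01363 M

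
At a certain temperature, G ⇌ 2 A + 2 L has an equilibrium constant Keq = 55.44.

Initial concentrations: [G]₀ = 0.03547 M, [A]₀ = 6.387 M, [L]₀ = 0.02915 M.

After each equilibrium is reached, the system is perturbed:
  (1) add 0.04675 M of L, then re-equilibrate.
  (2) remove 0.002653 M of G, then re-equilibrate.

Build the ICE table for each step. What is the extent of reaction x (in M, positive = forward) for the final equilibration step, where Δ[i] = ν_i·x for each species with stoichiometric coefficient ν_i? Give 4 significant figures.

x = -0.001935 M

Q₀ = 0.9773 vs Keq = 55.44 ⇒ Q<K, forward
Step 1:
                   G          A          L
  init       0.03547      6.387    0.02915
  Δ         -0.02962    0.05923    0.05923
  eq        0.005855      6.446    0.08838
  solve Keq expr → x = 0.02962; check Q = 55.44
Then add 0.04675 M of L.
Step 2:
                   G          A          L
  init      0.005855      6.446     0.1351
  Δ         0.005613   -0.01123   -0.01123
  eq         0.01147      6.435     0.1239
  solve Keq expr → x = -0.005613; check Q = 55.44
Then remove 0.002653 M of G.
Step 3:
                   G          A          L
  init      0.008814      6.435     0.1239
  Δ         0.001935   -0.00387   -0.00387
  eq         0.01075      6.431       0.12
  solve Keq expr → x = -0.001935; check Q = 55.44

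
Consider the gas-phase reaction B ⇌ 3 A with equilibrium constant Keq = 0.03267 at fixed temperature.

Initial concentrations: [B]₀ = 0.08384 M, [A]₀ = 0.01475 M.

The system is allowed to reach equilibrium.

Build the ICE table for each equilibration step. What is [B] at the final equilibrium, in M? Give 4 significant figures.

Q₀ = 3.8276e-05 vs Keq = 0.03267 ⇒ Q<K, forward
Step 1:
                    B           A
  init        0.08384     0.01475
  Δ          -0.03424      0.1027
  eq           0.0496      0.1175
  solve Keq expr → x = 0.03424; check Q = 0.03267

[B]_eq = 0.0496 M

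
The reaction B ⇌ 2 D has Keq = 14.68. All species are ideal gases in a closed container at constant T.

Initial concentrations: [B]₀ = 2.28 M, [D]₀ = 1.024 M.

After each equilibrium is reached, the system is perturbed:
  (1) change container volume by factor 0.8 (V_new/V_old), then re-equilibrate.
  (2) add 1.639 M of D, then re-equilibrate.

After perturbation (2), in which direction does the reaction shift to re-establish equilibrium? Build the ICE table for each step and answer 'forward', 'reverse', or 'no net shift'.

Direction: reverse

Q₀ = 0.4599 vs Keq = 14.68 ⇒ Q<K, forward
Step 1:
                  B         D
  init         2.28     1.024
  Δ          -1.343     2.685
  eq         0.9373     3.709
  solve Keq expr → x = 1.343; check Q = 14.68
Then change container volume by factor 0.8 (V_new/V_old).
Step 2:
                  B         D
  init        1.172     4.637
  Δ          0.1315    -0.263
  eq          1.303     4.374
  solve Keq expr → x = -0.1315; check Q = 14.68
Then add 1.639 M of D.
Step 3:
                  B         D
  init        1.303     6.013
  Δ          0.4615   -0.9231
  eq          1.765      5.09
  solve Keq expr → x = -0.4615; check Q = 14.68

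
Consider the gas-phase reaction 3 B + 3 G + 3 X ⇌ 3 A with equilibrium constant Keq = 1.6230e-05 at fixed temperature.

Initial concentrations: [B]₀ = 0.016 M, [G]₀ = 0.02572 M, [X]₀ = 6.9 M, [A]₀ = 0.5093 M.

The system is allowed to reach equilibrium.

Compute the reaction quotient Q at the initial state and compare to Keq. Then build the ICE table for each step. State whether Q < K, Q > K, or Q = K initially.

Q₀ = 5.7703e+06 vs Keq = 1.6230e-05 ⇒ Q>K, reverse
Step 1:
                    B           G           X           A
  I             0.016     0.02572         6.9      0.5093
  C            0.4652      0.4652      0.4652     -0.4652
  E            0.4812       0.491       7.365     0.04406
  solve Keq expr → x = -0.1551; check Q = 1.6230e-05

Q₀ = 5.7703e+06; Q > K (proceeds reverse)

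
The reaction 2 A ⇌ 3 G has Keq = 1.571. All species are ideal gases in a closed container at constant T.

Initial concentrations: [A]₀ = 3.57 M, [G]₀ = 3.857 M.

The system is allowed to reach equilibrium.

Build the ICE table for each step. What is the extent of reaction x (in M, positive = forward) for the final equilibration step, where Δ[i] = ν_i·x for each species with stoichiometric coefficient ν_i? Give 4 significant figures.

x = -0.2862 M

Q₀ = 4.502 vs Keq = 1.571 ⇒ Q>K, reverse
Step 1:
                  A         G
  init         3.57     3.857
  Δ          0.5724   -0.8586
  eq          4.142     2.998
  solve Keq expr → x = -0.2862; check Q = 1.571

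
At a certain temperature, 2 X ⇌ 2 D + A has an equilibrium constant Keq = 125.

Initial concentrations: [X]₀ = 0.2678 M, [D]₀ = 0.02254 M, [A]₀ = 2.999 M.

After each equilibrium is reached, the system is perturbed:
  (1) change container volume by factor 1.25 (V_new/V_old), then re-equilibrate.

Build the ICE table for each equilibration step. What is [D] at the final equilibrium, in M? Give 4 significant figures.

Q₀ = 0.02125 vs Keq = 125 ⇒ Q<K, forward
Step 1:
                   X          D          A
  init        0.2678    0.02254      2.999
  Δ          -0.2282     0.2282     0.1141
  eq         0.03957     0.2508      3.113
  solve Keq expr → x = 0.1141; check Q = 125
Then change container volume by factor 1.25 (V_new/V_old).
Step 2:
                   X          D          A
  init       0.03166     0.2006       2.49
  Δ        -0.002922   0.002922   0.001461
  eq         0.02874     0.2035      2.492
  solve Keq expr → x = 0.001461; check Q = 125

[D]_eq = 0.2035 M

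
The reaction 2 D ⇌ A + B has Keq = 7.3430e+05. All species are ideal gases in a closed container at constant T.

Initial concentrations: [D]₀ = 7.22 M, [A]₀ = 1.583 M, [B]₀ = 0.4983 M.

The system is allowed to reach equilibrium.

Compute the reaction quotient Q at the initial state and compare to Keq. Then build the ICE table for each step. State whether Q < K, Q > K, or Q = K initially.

Q₀ = 0.01513; Q < K (proceeds forward)

Q₀ = 0.01513 vs Keq = 7.3430e+05 ⇒ Q<K, forward
Step 1:
                    D           A           B
  I              7.22       1.583      0.4983
  C            -7.215       3.607       3.607
  E          0.005387        5.19       4.106
  solve Keq expr → x = 3.607; check Q = 7.3430e+05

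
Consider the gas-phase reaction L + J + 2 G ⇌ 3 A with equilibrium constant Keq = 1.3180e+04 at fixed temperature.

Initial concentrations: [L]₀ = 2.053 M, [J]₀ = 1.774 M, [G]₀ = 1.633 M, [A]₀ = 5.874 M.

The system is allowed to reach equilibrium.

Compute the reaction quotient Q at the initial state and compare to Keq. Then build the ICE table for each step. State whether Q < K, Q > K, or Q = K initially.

Q₀ = 20.87 vs Keq = 1.3180e+04 ⇒ Q<K, forward
Step 1:
                   L          J          G          A
  Initial      2.053      1.774      1.633      5.874
  Change     -0.7315    -0.7315     -1.463      2.194
  Equil        1.322      1.043     0.1701      8.068
  solve Keq expr → x = 0.7315; check Q = 1.3180e+04

Q₀ = 20.87; Q < K (proceeds forward)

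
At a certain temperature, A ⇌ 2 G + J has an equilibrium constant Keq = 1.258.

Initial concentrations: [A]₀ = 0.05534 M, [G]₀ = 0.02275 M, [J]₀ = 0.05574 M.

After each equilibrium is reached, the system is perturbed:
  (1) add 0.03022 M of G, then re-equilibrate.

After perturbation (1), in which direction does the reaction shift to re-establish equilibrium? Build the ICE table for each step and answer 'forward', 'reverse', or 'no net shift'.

Direction: reverse

Q₀ = 5.2130e-04 vs Keq = 1.258 ⇒ Q<K, forward
Step 1:
                  A         G         J
  init      0.05534   0.02275   0.05574
  Δ        -0.05386    0.1077   0.05386
  eq       0.001483    0.1305    0.1096
  solve Keq expr → x = 0.05386; check Q = 1.258
Then add 0.03022 M of G.
Step 2:
                  A         G         J
  init     0.001483    0.1607    0.1096
  Δ       7.1245e-04 -0.001425 -7.1245e-04
  eq       0.002195    0.1593    0.1089
  solve Keq expr → x = -7.1245e-04; check Q = 1.258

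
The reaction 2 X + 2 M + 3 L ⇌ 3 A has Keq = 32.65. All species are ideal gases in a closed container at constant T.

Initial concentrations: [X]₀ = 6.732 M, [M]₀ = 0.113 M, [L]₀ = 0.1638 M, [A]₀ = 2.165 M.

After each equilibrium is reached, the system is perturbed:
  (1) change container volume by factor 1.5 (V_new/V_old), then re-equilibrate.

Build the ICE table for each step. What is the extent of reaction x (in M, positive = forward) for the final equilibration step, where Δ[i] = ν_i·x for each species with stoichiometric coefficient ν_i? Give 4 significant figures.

Q₀ = 3990 vs Keq = 32.65 ⇒ Q>K, reverse
Step 1:
                  X         M         L         A
  I           6.732     0.113    0.1638     2.165
  C          0.1569    0.1569    0.2354   -0.2354
  E           6.889    0.2699    0.3992      1.93
  solve Keq expr → x = -0.07847; check Q = 32.65
Then change container volume by factor 1.5 (V_new/V_old).
Step 2:
                  X         M         L         A
  I           4.593      0.18    0.2661     1.286
  C         0.05719   0.05719   0.08578  -0.08578
  E            4.65    0.2372    0.3519     1.201
  solve Keq expr → x = -0.02859; check Q = 32.65

x = -0.02859 M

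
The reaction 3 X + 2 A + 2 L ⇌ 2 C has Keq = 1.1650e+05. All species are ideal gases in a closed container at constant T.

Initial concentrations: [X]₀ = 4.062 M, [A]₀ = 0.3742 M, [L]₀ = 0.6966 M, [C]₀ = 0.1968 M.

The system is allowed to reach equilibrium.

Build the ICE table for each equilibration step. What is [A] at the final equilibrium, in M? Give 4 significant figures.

[A]_eq = 7.8879e-04 M

Q₀ = 0.008505 vs Keq = 1.1650e+05 ⇒ Q<K, forward
Step 1:
                  X         A         L         C
  init        4.062    0.3742    0.6966    0.1968
  Δ         -0.5601   -0.3734   -0.3734    0.3734
  eq          3.502 7.8879e-04    0.3232    0.5702
  solve Keq expr → x = 0.1867; check Q = 1.1650e+05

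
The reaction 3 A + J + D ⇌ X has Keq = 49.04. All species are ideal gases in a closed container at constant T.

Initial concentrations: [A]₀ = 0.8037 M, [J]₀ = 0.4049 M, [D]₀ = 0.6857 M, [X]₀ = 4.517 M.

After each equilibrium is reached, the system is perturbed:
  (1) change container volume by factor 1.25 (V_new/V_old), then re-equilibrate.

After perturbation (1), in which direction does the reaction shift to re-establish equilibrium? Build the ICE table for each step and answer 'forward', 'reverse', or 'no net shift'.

Q₀ = 31.34 vs Keq = 49.04 ⇒ Q<K, forward
Step 1:
                    A           J           D           X
  I            0.8037      0.4049      0.6857       4.517
  C          -0.08348    -0.02783    -0.02783     0.02783
  E            0.7202      0.3771      0.6579       4.545
  solve Keq expr → x = 0.02783; check Q = 49.04
Then change container volume by factor 1.25 (V_new/V_old).
Step 2:
                    A           J           D           X
  I            0.5762      0.3017      0.5263       3.636
  C            0.1397     0.04657     0.04657    -0.04657
  E            0.7159      0.3482      0.5729       3.589
  solve Keq expr → x = -0.04657; check Q = 49.04

Direction: reverse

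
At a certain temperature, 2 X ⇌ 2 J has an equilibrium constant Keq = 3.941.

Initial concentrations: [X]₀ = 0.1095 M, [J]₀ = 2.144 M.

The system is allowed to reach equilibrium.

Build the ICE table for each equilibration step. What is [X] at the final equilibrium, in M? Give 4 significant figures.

[X]_eq = 0.7549 M

Q₀ = 383.4 vs Keq = 3.941 ⇒ Q>K, reverse
Step 1:
                    X           J
  I            0.1095       2.144
  C            0.6454     -0.6454
  E            0.7549       1.499
  solve Keq expr → x = -0.3227; check Q = 3.941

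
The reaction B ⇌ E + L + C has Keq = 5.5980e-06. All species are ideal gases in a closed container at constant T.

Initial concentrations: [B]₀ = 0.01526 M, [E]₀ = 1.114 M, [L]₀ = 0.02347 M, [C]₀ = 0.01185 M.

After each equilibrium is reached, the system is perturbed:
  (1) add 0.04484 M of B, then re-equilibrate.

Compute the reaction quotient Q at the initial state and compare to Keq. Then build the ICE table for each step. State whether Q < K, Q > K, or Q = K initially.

Q₀ = 0.0203 vs Keq = 5.5980e-06 ⇒ Q>K, reverse
Step 1:
                    B           E           L           C
  init        0.01526       1.114     0.02347     0.01185
  Δ           0.01184    -0.01184    -0.01184    -0.01184
  eq           0.0271       1.102     0.01163  1.1833e-05
  solve Keq expr → x = -0.01184; check Q = 5.5980e-06
Then add 0.04484 M of B.
Step 2:
                    B           E           L           C
  init        0.07194       1.102     0.01163  1.1833e-05
  Δ       -1.9518e-05  1.9518e-05  1.9518e-05  1.9518e-05
  eq          0.07192       1.102     0.01165  3.1351e-05
  solve Keq expr → x = 1.9518e-05; check Q = 5.5980e-06

Q₀ = 0.0203; Q > K (proceeds reverse)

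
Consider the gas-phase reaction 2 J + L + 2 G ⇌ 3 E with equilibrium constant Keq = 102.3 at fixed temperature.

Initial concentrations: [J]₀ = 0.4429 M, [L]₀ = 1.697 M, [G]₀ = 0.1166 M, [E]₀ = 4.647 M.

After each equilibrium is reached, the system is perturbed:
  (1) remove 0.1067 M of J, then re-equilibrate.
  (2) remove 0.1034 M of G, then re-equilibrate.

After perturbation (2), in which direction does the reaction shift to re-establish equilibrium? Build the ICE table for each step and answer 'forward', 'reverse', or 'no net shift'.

Q₀ = 2.2173e+04 vs Keq = 102.3 ⇒ Q>K, reverse
Step 1:
                    J           L           G           E
  Initial      0.4429       1.697      0.1166       4.647
  Change       0.4812      0.2406      0.4812     -0.7217
  Equil        0.9241       1.938      0.5978       3.925
  solve Keq expr → x = -0.2406; check Q = 102.3
Then remove 0.1067 M of J.
Step 2:
                    J           L           G           E
  Initial      0.8174       1.938      0.5978       3.925
  Change      0.03476     0.01738     0.03476    -0.05214
  Equil        0.8521       1.955      0.6325       3.873
  solve Keq expr → x = -0.01738; check Q = 102.3
Then remove 0.1034 M of G.
Step 3:
                    J           L           G           E
  Initial      0.8521       1.955      0.5291       3.873
  Change      0.04873     0.02437     0.04873     -0.0731
  Equil        0.9009       1.979      0.5779         3.8
  solve Keq expr → x = -0.02437; check Q = 102.3

Direction: reverse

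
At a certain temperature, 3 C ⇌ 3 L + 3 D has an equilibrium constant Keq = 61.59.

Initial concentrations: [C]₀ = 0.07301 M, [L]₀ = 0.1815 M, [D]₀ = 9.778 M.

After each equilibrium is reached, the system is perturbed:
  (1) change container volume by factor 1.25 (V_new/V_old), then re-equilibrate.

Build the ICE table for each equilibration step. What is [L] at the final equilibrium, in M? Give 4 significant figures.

[L]_eq = 0.06875 M

Q₀ = 1.4363e+04 vs Keq = 61.59 ⇒ Q>K, reverse
Step 1:
                    C           L           D
  Initial     0.07301      0.1815       9.778
  Change       0.1077     -0.1077     -0.1077
  Equil        0.1807      0.0738        9.67
  solve Keq expr → x = -0.0359; check Q = 61.59
Then change container volume by factor 1.25 (V_new/V_old).
Step 2:
                    C           L           D
  Initial      0.1446     0.05904       7.736
  Change    -0.009714    0.009714    0.009714
  Equil        0.1349     0.06875       7.746
  solve Keq expr → x = 0.003238; check Q = 61.59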